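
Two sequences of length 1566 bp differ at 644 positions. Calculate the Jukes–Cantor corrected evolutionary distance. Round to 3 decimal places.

p = 644/1566 ≈ 0.411239.
d = −(3/4) ln(1 − 4p/3) = −0.75 ln(1 − 0.548319) = −0.75 ln(0.451681)
  = −0.75 × (-0.794779) = 0.596084 substitutions/site.

0.596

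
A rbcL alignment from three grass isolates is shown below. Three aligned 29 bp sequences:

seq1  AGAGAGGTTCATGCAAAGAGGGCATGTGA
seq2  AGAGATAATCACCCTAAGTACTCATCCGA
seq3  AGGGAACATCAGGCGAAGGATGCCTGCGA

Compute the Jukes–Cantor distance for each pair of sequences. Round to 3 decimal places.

seq1–seq2: 12/29 sites differ → p ≈ 0.413793, d = −0.75 ln(1 − 0.551724) = 0.601760 ≈ 0.602.
seq1–seq3: 11/29 sites differ → p ≈ 0.37931, d = −0.75 ln(1 − 0.505747) = 0.528531 ≈ 0.529.
seq2–seq3: 11/29 sites differ → p ≈ 0.37931, d = −0.75 ln(1 − 0.505747) = 0.528531 ≈ 0.529.

d(seq1,seq2) = 0.602, d(seq1,seq3) = 0.529, d(seq2,seq3) = 0.529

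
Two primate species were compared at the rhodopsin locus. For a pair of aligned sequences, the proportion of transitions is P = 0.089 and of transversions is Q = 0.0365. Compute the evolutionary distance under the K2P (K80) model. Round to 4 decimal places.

Under the Kimura two-parameter model, d = −½ ln(1 − 2P − Q) − ¼ ln(1 − 2Q).
1 − 2P − Q = 0.7855, giving −½ ln(0.7855) = 0.120717.
1 − 2Q = 0.927, giving −¼ ln(0.927) = 0.018950.
d = 0.120717 + 0.018950 = 0.139667.

0.1397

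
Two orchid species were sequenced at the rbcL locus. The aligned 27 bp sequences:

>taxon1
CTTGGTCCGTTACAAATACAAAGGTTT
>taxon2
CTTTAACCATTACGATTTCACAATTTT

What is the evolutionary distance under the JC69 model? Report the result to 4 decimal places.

The sequences differ at 10 of 27 sites (4, 5, 6, 9, 14, 16, 18, 21, 23, 24), so p = 10/27 ≈ 0.37037.
d = −(3/4) ln(1 − 4p/3) = −0.75 ln(1 − 0.493827) = −0.75 ln(0.506173)
  = −0.75 × (-0.680877) = 0.510658 substitutions/site.

0.5107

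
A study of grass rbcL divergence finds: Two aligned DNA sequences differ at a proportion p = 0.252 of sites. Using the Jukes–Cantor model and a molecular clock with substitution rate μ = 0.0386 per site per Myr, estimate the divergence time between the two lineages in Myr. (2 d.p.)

3.98

d = −(3/4) ln(1 − 4p/3) = −0.75 ln(1 − 0.336) = −0.75 ln(0.664)
  = −0.75 × (-0.409473) = 0.307105 substitutions/site.
Under a molecular clock d = 2μt, so t = d/(2μ) = 0.307105 / (2 × 0.0386) = 3.98 Myr.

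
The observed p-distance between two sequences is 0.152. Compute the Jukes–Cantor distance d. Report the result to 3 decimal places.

d = −(3/4) ln(1 − 4p/3) = −0.75 ln(1 − 0.202667) = −0.75 ln(0.797333)
  = −0.75 × (-0.226483) = 0.169862 substitutions/site.

0.170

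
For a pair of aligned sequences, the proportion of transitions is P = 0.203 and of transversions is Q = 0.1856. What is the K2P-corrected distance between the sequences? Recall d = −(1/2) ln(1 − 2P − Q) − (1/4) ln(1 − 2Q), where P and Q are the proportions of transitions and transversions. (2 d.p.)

Under the Kimura two-parameter model, d = −½ ln(1 − 2P − Q) − ¼ ln(1 − 2Q).
1 − 2P − Q = 0.4084, giving −½ ln(0.4084) = 0.447754.
1 − 2Q = 0.6288, giving −¼ ln(0.6288) = 0.115986.
d = 0.447754 + 0.115986 = 0.563740.

0.56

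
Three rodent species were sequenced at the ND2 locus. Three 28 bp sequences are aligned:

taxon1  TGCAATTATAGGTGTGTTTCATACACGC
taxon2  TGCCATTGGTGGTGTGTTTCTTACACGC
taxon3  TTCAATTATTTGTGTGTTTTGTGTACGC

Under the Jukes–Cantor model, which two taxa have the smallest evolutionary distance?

taxon1–taxon2: 5/28 differ, p = 0.179, d = 0.204.
taxon1–taxon3: 7/28 differ, p = 0.250, d = 0.304.
taxon2–taxon3: 9/28 differ, p = 0.321, d = 0.420.
The smallest distance is between taxon1 and taxon2.

taxon1 and taxon2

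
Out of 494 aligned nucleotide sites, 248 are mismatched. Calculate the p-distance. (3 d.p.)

p = 248/494 = 0.502024… ≈ 0.502 (to 3 d.p.).

0.502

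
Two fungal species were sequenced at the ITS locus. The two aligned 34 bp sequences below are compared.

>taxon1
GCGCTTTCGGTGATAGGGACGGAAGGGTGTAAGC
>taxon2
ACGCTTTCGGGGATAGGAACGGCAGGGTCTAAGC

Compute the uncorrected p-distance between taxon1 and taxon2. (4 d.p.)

The sequences differ at 5 of 34 positions (sites 1, 11, 18, 23, 29).
p = 5/34 = 0.147058… ≈ 0.1471 (to 4 d.p.).

0.1471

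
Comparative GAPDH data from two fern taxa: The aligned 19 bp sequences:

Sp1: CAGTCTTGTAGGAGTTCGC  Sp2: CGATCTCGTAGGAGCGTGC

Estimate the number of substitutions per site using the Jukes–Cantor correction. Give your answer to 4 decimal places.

0.4099

The sequences differ at 6 of 19 sites (2, 3, 7, 15, 16, 17), so p = 6/19 ≈ 0.315789.
d = −(3/4) ln(1 − 4p/3) = −0.75 ln(1 − 0.421052) = −0.75 ln(0.578948)
  = −0.75 × (-0.546543) = 0.409907 substitutions/site.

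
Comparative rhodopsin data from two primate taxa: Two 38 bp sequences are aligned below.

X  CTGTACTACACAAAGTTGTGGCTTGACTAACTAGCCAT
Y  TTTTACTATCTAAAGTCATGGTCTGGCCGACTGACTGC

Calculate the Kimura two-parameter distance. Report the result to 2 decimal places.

0.95

Of 38 sites, 15 differences are transitions and 2 are transversions, so P = 15/38 ≈ 0.394737 and Q = 2/38 ≈ 0.052632.
Under the Kimura two-parameter model, d = −½ ln(1 − 2P − Q) − ¼ ln(1 − 2Q).
1 − 2P − Q = 0.157894, giving −½ ln(0.157894) = 0.922916.
1 − 2Q = 0.894736, giving −¼ ln(0.894736) = 0.027807.
d = 0.922916 + 0.027807 = 0.950723.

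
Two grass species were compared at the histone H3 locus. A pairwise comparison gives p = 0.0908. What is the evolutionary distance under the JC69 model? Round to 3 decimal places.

d = −(3/4) ln(1 − 4p/3) = −0.75 ln(1 − 0.121067) = −0.75 ln(0.878933)
  = −0.75 × (-0.129047) = 0.096785 substitutions/site.

0.097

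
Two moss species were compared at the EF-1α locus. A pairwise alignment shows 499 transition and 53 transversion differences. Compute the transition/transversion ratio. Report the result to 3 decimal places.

R = 499/53 = 9.415094… ≈ 9.415 (to 3 d.p.).

9.415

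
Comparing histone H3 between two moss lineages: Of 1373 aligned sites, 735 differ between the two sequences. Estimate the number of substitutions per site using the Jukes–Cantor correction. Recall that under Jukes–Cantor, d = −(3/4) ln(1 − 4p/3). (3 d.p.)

0.938

p = 735/1373 ≈ 0.535324.
d = −(3/4) ln(1 − 4p/3) = −0.75 ln(1 − 0.713765) = −0.75 ln(0.286235)
  = −0.75 × (-1.250942) = 0.938207 substitutions/site.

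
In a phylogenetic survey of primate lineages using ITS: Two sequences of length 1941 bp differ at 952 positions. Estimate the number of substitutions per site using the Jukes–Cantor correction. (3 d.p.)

p = 952/1941 ≈ 0.490469.
d = −(3/4) ln(1 − 4p/3) = −0.75 ln(1 − 0.653959) = −0.75 ln(0.346041)
  = −0.75 × (-1.061198) = 0.795899 substitutions/site.

0.796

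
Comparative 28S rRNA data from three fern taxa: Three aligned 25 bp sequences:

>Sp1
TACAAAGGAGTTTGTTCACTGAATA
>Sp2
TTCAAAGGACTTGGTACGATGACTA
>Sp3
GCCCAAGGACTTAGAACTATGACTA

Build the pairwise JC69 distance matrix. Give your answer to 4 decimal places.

d(Sp1,Sp2) = 0.3505, d(Sp1,Sp3) = 0.5716, d(Sp2,Sp3) = 0.2892

Sp1–Sp2: 7/25 sites differ → p = 0.28, d = −0.75 ln(1 − 0.373333) = 0.350505 ≈ 0.3505.
Sp1–Sp3: 10/25 sites differ → p = 0.4, d = −0.75 ln(1 − 0.533333) = 0.571605 ≈ 0.5716.
Sp2–Sp3: 6/25 sites differ → p = 0.24, d = −0.75 ln(1 − 0.32) = 0.289247 ≈ 0.2892.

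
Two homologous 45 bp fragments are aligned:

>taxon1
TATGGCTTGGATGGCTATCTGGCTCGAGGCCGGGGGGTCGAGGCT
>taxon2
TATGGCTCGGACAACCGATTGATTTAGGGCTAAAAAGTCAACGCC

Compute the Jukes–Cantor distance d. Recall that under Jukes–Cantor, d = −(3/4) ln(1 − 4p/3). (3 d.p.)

0.791

The sequences differ at 22 of 45 sites, so p = 22/45 ≈ 0.488889.
d = −(3/4) ln(1 − 4p/3) = −0.75 ln(1 − 0.651852) = −0.75 ln(0.348148)
  = −0.75 × (-1.055128) = 0.791346 substitutions/site.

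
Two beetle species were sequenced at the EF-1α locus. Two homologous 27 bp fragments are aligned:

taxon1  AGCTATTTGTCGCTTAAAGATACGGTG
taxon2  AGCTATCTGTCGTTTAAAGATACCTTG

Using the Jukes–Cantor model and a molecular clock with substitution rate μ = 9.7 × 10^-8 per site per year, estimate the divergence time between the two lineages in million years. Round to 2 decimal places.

The sequences differ at 4 of 27 sites (7, 13, 24, 25), so p = 4/27 ≈ 0.148148.
d = −(3/4) ln(1 − 4p/3) = −0.75 ln(1 − 0.197531) = −0.75 ln(0.802469)
  = −0.75 × (-0.220062) = 0.165047 substitutions/site.
Under a molecular clock d = 2μt, so t = d/(2μ) = 0.165047 / (2 × 9.7 × 10^-8) = 0.85 million years.

0.85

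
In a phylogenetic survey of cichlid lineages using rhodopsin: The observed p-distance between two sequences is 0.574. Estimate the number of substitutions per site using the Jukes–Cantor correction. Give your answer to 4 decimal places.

1.0872

d = −(3/4) ln(1 − 4p/3) = −0.75 ln(1 − 0.765333) = −0.75 ln(0.234667)
  = −0.75 × (-1.449588) = 1.087191 substitutions/site.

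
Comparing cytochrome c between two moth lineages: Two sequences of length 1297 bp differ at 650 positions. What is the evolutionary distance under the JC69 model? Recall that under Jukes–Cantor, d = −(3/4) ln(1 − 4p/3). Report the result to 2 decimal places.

p = 650/1297 ≈ 0.501157.
d = −(3/4) ln(1 − 4p/3) = −0.75 ln(1 − 0.668209) = −0.75 ln(0.331791)
  = −0.75 × (-1.103250) = 0.827438 substitutions/site.

0.83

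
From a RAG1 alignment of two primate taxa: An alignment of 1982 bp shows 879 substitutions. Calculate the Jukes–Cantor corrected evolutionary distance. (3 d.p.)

p = 879/1982 ≈ 0.443491.
d = −(3/4) ln(1 − 4p/3) = −0.75 ln(1 − 0.591321) = −0.75 ln(0.408679)
  = −0.75 × (-0.894825) = 0.671119 substitutions/site.

0.671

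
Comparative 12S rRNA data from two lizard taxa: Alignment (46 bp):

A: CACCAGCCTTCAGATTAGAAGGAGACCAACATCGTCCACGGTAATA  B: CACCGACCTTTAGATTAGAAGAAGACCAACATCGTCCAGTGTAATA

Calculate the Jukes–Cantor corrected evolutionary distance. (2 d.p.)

The sequences differ at 6 of 46 sites (5, 6, 11, 22, 39, 40), so p = 6/46 ≈ 0.130435.
d = −(3/4) ln(1 − 4p/3) = −0.75 ln(1 − 0.173913) = −0.75 ln(0.826087)
  = −0.75 × (-0.191055) = 0.143291 substitutions/site.

0.14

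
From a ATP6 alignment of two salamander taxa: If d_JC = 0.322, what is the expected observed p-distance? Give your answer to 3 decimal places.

p = (3/4)(1 − e^(−4d/3)) = 0.75 × (1 − e^(-0.429333)) = 0.75 × (1 − 0.650943) = 0.261793.

0.262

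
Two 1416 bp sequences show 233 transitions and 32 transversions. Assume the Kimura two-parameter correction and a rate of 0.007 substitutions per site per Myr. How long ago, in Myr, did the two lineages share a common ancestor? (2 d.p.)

16.30

P = 233/1416 ≈ 0.164548 and Q = 32/1416 ≈ 0.022599.
Under the Kimura two-parameter model, d = −½ ln(1 − 2P − Q) − ¼ ln(1 − 2Q).
1 − 2P − Q = 0.648305, giving −½ ln(0.648305) = 0.216697.
1 − 2Q = 0.954802, giving −¼ ln(0.954802) = 0.011563.
d = 0.216697 + 0.011563 = 0.228260.
Under a molecular clock d = 2μt, so t = d/(2μ) = 0.228260 / (2 × 0.007) = 16.30 Myr.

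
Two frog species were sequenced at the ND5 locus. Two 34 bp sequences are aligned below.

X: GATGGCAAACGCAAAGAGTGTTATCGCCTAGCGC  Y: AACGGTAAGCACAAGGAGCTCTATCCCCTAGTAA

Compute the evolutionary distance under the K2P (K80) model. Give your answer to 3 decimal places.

Of 34 sites, 10 differences are transitions and 3 are transversions, so P = 10/34 ≈ 0.294118 and Q = 3/34 ≈ 0.088235.
Under the Kimura two-parameter model, d = −½ ln(1 − 2P − Q) − ¼ ln(1 − 2Q).
1 − 2P − Q = 0.323529, giving −½ ln(0.323529) = 0.564233.
1 − 2Q = 0.82353, giving −¼ ln(0.82353) = 0.048539.
d = 0.564233 + 0.048539 = 0.612772.

0.613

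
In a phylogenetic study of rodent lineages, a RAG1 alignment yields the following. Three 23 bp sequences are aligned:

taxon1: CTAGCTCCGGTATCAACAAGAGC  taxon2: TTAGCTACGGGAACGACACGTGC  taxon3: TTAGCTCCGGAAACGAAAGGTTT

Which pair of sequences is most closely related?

taxon1–taxon2: 7/23 differ, p = 0.304, d = 0.390.
taxon1–taxon3: 9/23 differ, p = 0.391, d = 0.553.
taxon2–taxon3: 6/23 differ, p = 0.261, d = 0.321.
The smallest distance is between taxon2 and taxon3.

taxon2 and taxon3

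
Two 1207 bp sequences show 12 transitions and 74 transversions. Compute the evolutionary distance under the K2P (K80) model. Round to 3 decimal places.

P = 12/1207 ≈ 0.009942 and Q = 74/1207 ≈ 0.061309.
Under the Kimura two-parameter model, d = −½ ln(1 − 2P − Q) − ¼ ln(1 − 2Q).
1 − 2P − Q = 0.918807, giving −½ ln(0.918807) = 0.042340.
1 − 2Q = 0.877382, giving −¼ ln(0.877382) = 0.032703.
d = 0.042340 + 0.032703 = 0.075043.

0.075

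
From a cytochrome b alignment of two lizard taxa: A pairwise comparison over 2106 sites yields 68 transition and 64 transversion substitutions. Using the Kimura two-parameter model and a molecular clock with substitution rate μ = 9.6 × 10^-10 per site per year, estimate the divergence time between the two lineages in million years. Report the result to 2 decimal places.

34.15

P = 68/2106 ≈ 0.032289 and Q = 64/2106 ≈ 0.030389.
Under the Kimura two-parameter model, d = −½ ln(1 − 2P − Q) − ¼ ln(1 − 2Q).
1 − 2P − Q = 0.905033, giving −½ ln(0.905033) = 0.049892.
1 − 2Q = 0.939222, giving −¼ ln(0.939222) = 0.015676.
d = 0.049892 + 0.015676 = 0.065568.
Under a molecular clock d = 2μt, so t = d/(2μ) = 0.065568 / (2 × 9.6 × 10^-10) = 34.15 million years.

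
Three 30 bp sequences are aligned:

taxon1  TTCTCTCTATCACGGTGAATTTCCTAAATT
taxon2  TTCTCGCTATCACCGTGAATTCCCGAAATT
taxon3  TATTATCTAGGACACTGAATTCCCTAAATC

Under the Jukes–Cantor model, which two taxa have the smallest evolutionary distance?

taxon1 and taxon2

taxon1–taxon2: 4/30 differ, p = 0.133, d = 0.147.
taxon1–taxon3: 9/30 differ, p = 0.300, d = 0.383.
taxon2–taxon3: 10/30 differ, p = 0.333, d = 0.441.
The smallest distance is between taxon1 and taxon2.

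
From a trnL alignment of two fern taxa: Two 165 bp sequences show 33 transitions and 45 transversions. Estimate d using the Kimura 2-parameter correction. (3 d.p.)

P = 33/165 = 0.2 and Q = 45/165 ≈ 0.272727.
Under the Kimura two-parameter model, d = −½ ln(1 − 2P − Q) − ¼ ln(1 − 2Q).
1 − 2P − Q = 0.327273, giving −½ ln(0.327273) = 0.558480.
1 − 2Q = 0.454546, giving −¼ ln(0.454546) = 0.197114.
d = 0.558480 + 0.197114 = 0.755594.

0.756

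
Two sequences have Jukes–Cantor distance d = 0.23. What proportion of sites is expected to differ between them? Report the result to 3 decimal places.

0.198

p = (3/4)(1 − e^(−4d/3)) = 0.75 × (1 − e^(-0.306667)) = 0.75 × (1 − 0.735896) = 0.198078.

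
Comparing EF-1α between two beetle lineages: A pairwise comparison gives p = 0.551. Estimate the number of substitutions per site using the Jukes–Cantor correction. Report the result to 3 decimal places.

0.995

d = −(3/4) ln(1 − 4p/3) = −0.75 ln(1 − 0.734667) = −0.75 ln(0.265333)
  = −0.75 × (-1.326770) = 0.995078 substitutions/site.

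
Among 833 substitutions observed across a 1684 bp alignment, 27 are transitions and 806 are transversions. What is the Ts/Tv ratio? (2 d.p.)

R = 27/806 = 0.033498… ≈ 0.03 (to 2 d.p.).

0.03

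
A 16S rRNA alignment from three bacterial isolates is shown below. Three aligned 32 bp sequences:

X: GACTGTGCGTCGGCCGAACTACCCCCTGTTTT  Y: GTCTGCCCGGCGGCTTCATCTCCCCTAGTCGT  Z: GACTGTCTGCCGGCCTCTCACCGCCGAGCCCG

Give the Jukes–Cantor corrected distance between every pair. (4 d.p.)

X–Y: 14/32 sites differ → p = 0.4375, d = −0.75 ln(1 − 0.583333) = 0.656601 ≈ 0.6566.
X–Z: 15/32 sites differ → p = 0.46875, d = −0.75 ln(1 − 0.625) = 0.735622 ≈ 0.7356.
Y–Z: 14/32 sites differ → p = 0.4375, d = −0.75 ln(1 − 0.583333) = 0.656601 ≈ 0.6566.

d(X,Y) = 0.6566, d(X,Z) = 0.7356, d(Y,Z) = 0.6566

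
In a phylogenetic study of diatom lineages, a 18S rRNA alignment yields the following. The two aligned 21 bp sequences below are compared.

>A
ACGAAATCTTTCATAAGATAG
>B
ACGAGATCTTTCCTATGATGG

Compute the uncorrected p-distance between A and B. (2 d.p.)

The sequences differ at 4 of 21 positions (sites 5, 13, 16, 20).
p = 4/21 = 0.190476… ≈ 0.19 (to 2 d.p.).

0.19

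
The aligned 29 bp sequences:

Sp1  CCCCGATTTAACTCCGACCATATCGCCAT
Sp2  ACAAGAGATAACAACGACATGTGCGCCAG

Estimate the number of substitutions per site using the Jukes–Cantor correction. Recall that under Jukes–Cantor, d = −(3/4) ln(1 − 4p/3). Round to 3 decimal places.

The sequences differ at 13 of 29 sites, so p = 13/29 ≈ 0.448276.
d = −(3/4) ln(1 − 4p/3) = −0.75 ln(1 − 0.597701) = −0.75 ln(0.402299)
  = −0.75 × (-0.910560) = 0.682920 substitutions/site.

0.683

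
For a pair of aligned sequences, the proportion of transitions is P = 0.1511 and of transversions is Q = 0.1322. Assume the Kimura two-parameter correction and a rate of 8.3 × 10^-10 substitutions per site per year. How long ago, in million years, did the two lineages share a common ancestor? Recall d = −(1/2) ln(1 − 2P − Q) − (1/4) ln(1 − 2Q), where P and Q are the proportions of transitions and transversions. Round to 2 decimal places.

217.89

Under the Kimura two-parameter model, d = −½ ln(1 − 2P − Q) − ¼ ln(1 − 2Q).
1 − 2P − Q = 0.5656, giving −½ ln(0.5656) = 0.284934.
1 − 2Q = 0.7356, giving −¼ ln(0.7356) = 0.076767.
d = 0.284934 + 0.076767 = 0.361701.
Under a molecular clock d = 2μt, so t = d/(2μ) = 0.361701 / (2 × 8.3 × 10^-10) = 217.89 million years.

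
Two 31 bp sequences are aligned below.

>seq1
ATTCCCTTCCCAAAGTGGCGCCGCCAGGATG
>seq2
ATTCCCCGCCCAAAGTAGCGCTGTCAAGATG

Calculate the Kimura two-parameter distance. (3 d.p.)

0.236

Of 31 sites, 5 differences are transitions and 1 are transversions, so P = 5/31 ≈ 0.16129 and Q = 1/31 ≈ 0.032258.
Under the Kimura two-parameter model, d = −½ ln(1 − 2P − Q) − ¼ ln(1 − 2Q).
1 − 2P − Q = 0.645162, giving −½ ln(0.645162) = 0.219127.
1 − 2Q = 0.935484, giving −¼ ln(0.935484) = 0.016673.
d = 0.219127 + 0.016673 = 0.235800.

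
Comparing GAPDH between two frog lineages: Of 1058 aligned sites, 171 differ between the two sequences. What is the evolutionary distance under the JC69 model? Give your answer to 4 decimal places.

0.1820

p = 171/1058 ≈ 0.161626.
d = −(3/4) ln(1 − 4p/3) = −0.75 ln(1 − 0.215501) = −0.75 ln(0.784499)
  = −0.75 × (-0.242710) = 0.182033 substitutions/site.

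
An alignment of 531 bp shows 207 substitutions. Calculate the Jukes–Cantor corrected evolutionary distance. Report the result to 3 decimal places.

p = 207/531 ≈ 0.389831.
d = −(3/4) ln(1 − 4p/3) = −0.75 ln(1 − 0.519775) = −0.75 ln(0.480225)
  = −0.75 × (-0.733501) = 0.550126 substitutions/site.

0.550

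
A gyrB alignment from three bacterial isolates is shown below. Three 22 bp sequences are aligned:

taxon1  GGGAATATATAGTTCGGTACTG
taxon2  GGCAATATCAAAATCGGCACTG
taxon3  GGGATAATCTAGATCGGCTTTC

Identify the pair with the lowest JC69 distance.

taxon1–taxon2: 6/22 differ, p = 0.273, d = 0.339.
taxon1–taxon3: 8/22 differ, p = 0.364, d = 0.497.
taxon2–taxon3: 8/22 differ, p = 0.364, d = 0.497.
The smallest distance is between taxon1 and taxon2.

taxon1 and taxon2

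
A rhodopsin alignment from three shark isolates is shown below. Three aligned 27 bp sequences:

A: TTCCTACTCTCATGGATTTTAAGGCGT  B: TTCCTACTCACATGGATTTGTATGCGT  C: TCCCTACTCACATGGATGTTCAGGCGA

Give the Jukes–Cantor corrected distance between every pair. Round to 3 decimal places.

A–B: 4/27 sites differ → p ≈ 0.148148, d = −0.75 ln(1 − 0.197531) = 0.165047 ≈ 0.165.
A–C: 5/27 sites differ → p ≈ 0.185185, d = −0.75 ln(1 − 0.246913) = 0.212681 ≈ 0.213.
B–C: 6/27 sites differ → p ≈ 0.222222, d = −0.75 ln(1 − 0.296296) = 0.263548 ≈ 0.264.

d(A,B) = 0.165, d(A,C) = 0.213, d(B,C) = 0.264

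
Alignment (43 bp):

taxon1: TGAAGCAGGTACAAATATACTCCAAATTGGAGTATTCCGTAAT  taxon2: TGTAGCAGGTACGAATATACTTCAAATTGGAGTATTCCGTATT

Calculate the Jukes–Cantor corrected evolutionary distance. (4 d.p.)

0.0993

The sequences differ at 4 of 43 sites (3, 13, 22, 42), so p = 4/43 ≈ 0.093023.
d = −(3/4) ln(1 − 4p/3) = −0.75 ln(1 − 0.124031) = −0.75 ln(0.875969)
  = −0.75 × (-0.132425) = 0.099319 substitutions/site.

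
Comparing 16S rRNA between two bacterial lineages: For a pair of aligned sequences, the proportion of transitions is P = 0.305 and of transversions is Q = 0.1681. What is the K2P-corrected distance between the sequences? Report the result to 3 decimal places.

0.855

Under the Kimura two-parameter model, d = −½ ln(1 − 2P − Q) − ¼ ln(1 − 2Q).
1 − 2P − Q = 0.2219, giving −½ ln(0.2219) = 0.752764.
1 − 2Q = 0.6638, giving −¼ ln(0.6638) = 0.102444.
d = 0.752764 + 0.102444 = 0.855208.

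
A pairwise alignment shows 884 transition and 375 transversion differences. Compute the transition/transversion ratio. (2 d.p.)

2.36

R = 884/375 = 2.357333… ≈ 2.36 (to 2 d.p.).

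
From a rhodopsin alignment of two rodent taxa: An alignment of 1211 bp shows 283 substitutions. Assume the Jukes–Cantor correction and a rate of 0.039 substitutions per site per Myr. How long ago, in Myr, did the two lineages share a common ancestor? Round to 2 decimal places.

p = 283/1211 ≈ 0.233691.
d = −(3/4) ln(1 − 4p/3) = −0.75 ln(1 − 0.311588) = −0.75 ln(0.688412)
  = −0.75 × (-0.373368) = 0.280026 substitutions/site.
Under a molecular clock d = 2μt, so t = d/(2μ) = 0.280026 / (2 × 0.039) = 3.59 Myr.

3.59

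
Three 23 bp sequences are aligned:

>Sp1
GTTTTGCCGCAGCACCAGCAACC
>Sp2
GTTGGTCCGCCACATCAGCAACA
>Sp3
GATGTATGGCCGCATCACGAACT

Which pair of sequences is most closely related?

Sp1 and Sp2

Sp1–Sp2: 7/23 differ, p = 0.304, d = 0.390.
Sp1–Sp3: 10/23 differ, p = 0.435, d = 0.650.
Sp2–Sp3: 9/23 differ, p = 0.391, d = 0.553.
The smallest distance is between Sp1 and Sp2.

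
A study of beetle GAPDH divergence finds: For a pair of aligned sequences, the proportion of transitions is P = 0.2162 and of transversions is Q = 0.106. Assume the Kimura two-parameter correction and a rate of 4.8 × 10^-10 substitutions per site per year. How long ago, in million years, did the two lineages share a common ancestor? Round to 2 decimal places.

464.68

Under the Kimura two-parameter model, d = −½ ln(1 − 2P − Q) − ¼ ln(1 − 2Q).
1 − 2P − Q = 0.4616, giving −½ ln(0.4616) = 0.386528.
1 − 2Q = 0.788, giving −¼ ln(0.788) = 0.059564.
d = 0.386528 + 0.059564 = 0.446092.
Under a molecular clock d = 2μt, so t = d/(2μ) = 0.446092 / (2 × 4.8 × 10^-10) = 464.68 million years.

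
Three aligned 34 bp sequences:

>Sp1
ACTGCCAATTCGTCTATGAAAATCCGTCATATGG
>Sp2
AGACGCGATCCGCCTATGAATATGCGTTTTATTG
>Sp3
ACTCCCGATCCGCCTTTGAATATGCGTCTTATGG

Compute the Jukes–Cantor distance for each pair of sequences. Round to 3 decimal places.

Sp1–Sp2: 12/34 sites differ → p ≈ 0.352941, d = −0.75 ln(1 − 0.470588) = 0.476991 ≈ 0.477.
Sp1–Sp3: 8/34 sites differ → p ≈ 0.235294, d = −0.75 ln(1 − 0.313725) = 0.282358 ≈ 0.282.
Sp2–Sp3: 6/34 sites differ → p ≈ 0.176471, d = −0.75 ln(1 − 0.235295) = 0.201199 ≈ 0.201.

d(Sp1,Sp2) = 0.477, d(Sp1,Sp3) = 0.282, d(Sp2,Sp3) = 0.201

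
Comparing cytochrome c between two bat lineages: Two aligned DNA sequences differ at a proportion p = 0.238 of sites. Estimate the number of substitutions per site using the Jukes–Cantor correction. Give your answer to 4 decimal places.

0.2863

d = −(3/4) ln(1 − 4p/3) = −0.75 ln(1 − 0.317333) = −0.75 ln(0.682667)
  = −0.75 × (-0.381748) = 0.286311 substitutions/site.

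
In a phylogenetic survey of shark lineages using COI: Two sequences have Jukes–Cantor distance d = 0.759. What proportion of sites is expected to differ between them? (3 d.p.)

0.477

p = (3/4)(1 − e^(−4d/3)) = 0.75 × (1 − e^(-1.012)) = 0.75 × (1 − 0.363491) = 0.477382.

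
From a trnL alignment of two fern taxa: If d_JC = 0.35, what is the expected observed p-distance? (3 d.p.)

0.280

p = (3/4)(1 − e^(−4d/3)) = 0.75 × (1 − e^(-0.466667)) = 0.75 × (1 − 0.627089) = 0.279683.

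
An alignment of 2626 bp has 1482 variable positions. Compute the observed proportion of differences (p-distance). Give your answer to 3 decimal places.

0.564

p = 1482/2626 = 0.564356… ≈ 0.564 (to 3 d.p.).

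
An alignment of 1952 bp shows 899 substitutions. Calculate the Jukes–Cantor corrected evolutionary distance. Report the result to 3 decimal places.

p = 899/1952 ≈ 0.460553.
d = −(3/4) ln(1 − 4p/3) = −0.75 ln(1 − 0.614071) = −0.75 ln(0.385929)
  = −0.75 × (-0.952102) = 0.714077 substitutions/site.

0.714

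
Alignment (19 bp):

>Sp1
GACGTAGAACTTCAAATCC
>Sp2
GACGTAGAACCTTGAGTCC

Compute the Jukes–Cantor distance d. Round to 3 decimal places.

0.247

The sequences differ at 4 of 19 sites (11, 13, 14, 16), so p = 4/19 ≈ 0.210526.
d = −(3/4) ln(1 − 4p/3) = −0.75 ln(1 − 0.280701) = −0.75 ln(0.719299)
  = −0.75 × (-0.329478) = 0.247109 substitutions/site.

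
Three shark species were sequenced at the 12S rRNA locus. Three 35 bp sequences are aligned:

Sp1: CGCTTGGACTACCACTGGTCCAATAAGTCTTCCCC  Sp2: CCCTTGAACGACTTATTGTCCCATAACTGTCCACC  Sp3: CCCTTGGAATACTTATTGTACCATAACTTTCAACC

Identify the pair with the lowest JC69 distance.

Sp2 and Sp3

Sp1–Sp2: 12/35 differ, p = 0.343, d = 0.458.
Sp1–Sp3: 13/35 differ, p = 0.371, d = 0.513.
Sp2–Sp3: 6/35 differ, p = 0.171, d = 0.195.
The smallest distance is between Sp2 and Sp3.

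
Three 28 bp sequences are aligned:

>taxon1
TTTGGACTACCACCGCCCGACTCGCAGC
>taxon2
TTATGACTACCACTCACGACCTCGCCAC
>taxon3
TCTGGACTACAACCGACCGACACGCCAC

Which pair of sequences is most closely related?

taxon1 and taxon3

taxon1–taxon2: 10/28 differ, p = 0.357, d = 0.485.
taxon1–taxon3: 6/28 differ, p = 0.214, d = 0.252.
taxon2–taxon3: 10/28 differ, p = 0.357, d = 0.485.
The smallest distance is between taxon1 and taxon3.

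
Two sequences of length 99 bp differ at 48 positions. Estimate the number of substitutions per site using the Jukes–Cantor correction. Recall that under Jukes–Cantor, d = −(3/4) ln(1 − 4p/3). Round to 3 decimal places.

0.780

p = 48/99 ≈ 0.484848.
d = −(3/4) ln(1 − 4p/3) = −0.75 ln(1 − 0.646464) = −0.75 ln(0.353536)
  = −0.75 × (-1.039770) = 0.779828 substitutions/site.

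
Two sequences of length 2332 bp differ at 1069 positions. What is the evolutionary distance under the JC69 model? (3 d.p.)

0.709

p = 1069/2332 ≈ 0.458405.
d = −(3/4) ln(1 − 4p/3) = −0.75 ln(1 − 0.611207) = −0.75 ln(0.388793)
  = −0.75 × (-0.944708) = 0.708531 substitutions/site.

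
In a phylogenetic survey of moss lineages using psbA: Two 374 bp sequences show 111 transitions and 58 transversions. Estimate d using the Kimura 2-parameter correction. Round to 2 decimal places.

0.78

P = 111/374 ≈ 0.296791 and Q = 58/374 ≈ 0.15508.
Under the Kimura two-parameter model, d = −½ ln(1 − 2P − Q) − ¼ ln(1 − 2Q).
1 − 2P − Q = 0.251338, giving −½ ln(0.251338) = 0.690478.
1 − 2Q = 0.68984, giving −¼ ln(0.68984) = 0.092824.
d = 0.690478 + 0.092824 = 0.783302.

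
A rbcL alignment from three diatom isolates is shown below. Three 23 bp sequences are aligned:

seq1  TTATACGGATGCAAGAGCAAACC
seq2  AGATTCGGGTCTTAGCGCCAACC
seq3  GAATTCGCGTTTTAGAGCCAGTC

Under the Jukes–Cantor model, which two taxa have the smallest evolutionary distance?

seq1–seq2: 9/23 differ, p = 0.391, d = 0.553.
seq1–seq3: 11/23 differ, p = 0.478, d = 0.761.
seq2–seq3: 7/23 differ, p = 0.304, d = 0.390.
The smallest distance is between seq2 and seq3.

seq2 and seq3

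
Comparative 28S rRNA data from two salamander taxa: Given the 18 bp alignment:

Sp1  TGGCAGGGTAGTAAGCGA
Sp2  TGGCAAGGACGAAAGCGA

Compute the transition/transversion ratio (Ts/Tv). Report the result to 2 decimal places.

0.33

Transitions are A↔G and C↔T; transversions are all other mismatches.
Transitions: 1. Transversions: 3.
R = 1/3 = 0.333333… ≈ 0.33 (to 2 d.p.).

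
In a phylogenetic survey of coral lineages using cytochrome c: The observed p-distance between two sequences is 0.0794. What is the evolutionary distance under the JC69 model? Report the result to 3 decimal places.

0.084

d = −(3/4) ln(1 − 4p/3) = −0.75 ln(1 − 0.105867) = −0.75 ln(0.894133)
  = −0.75 × (-0.111901) = 0.083926 substitutions/site.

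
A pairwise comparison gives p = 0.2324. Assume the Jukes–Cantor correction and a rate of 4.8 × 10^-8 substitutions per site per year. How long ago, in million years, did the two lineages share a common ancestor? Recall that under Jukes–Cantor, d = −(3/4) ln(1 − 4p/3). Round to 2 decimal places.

d = −(3/4) ln(1 − 4p/3) = −0.75 ln(1 − 0.309867) = −0.75 ln(0.690133)
  = −0.75 × (-0.370871) = 0.278153 substitutions/site.
Under a molecular clock d = 2μt, so t = d/(2μ) = 0.278153 / (2 × 4.8 × 10^-8) = 2.90 million years.

2.90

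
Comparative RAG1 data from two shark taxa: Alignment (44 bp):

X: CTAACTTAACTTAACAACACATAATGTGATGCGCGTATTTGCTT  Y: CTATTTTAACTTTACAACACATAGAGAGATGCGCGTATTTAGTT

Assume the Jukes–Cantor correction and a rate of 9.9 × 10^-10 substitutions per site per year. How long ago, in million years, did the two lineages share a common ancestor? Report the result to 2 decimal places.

The sequences differ at 8 of 44 sites (4, 5, 13, 24, 25, 27, 41, 42), so p = 8/44 ≈ 0.181818.
d = −(3/4) ln(1 − 4p/3) = −0.75 ln(1 − 0.242424) = −0.75 ln(0.757576)
  = −0.75 × (-0.277631) = 0.208223 substitutions/site.
Under a molecular clock d = 2μt, so t = d/(2μ) = 0.208223 / (2 × 9.9 × 10^-10) = 105.16 million years.

105.16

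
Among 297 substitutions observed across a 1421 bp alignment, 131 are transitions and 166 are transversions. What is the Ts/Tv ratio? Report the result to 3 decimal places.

R = 131/166 = 0.789156… ≈ 0.789 (to 3 d.p.).

0.789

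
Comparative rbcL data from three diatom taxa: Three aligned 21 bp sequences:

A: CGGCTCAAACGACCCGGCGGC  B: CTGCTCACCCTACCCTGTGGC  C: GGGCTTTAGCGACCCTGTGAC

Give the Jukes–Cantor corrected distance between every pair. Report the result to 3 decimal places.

A–B: 6/21 sites differ → p ≈ 0.285714, d = −0.75 ln(1 − 0.380952) = 0.359679 ≈ 0.360.
A–C: 7/21 sites differ → p ≈ 0.333333, d = −0.75 ln(1 − 0.444444) = 0.440839 ≈ 0.441.
B–C: 8/21 sites differ → p ≈ 0.380952, d = −0.75 ln(1 − 0.507936) = 0.531860 ≈ 0.532.

d(A,B) = 0.360, d(A,C) = 0.441, d(B,C) = 0.532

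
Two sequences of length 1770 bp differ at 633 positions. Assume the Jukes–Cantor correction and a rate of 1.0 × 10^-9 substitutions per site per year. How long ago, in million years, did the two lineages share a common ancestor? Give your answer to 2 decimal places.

242.95

p = 633/1770 ≈ 0.357627.
d = −(3/4) ln(1 − 4p/3) = −0.75 ln(1 − 0.476836) = −0.75 ln(0.523164)
  = −0.75 × (-0.647860) = 0.485895 substitutions/site.
Under a molecular clock d = 2μt, so t = d/(2μ) = 0.485895 / (2 × 1.0 × 10^-9) = 242.95 million years.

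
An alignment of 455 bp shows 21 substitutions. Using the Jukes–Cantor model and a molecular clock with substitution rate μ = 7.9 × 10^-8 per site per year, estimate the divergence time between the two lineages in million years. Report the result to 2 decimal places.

p = 21/455 ≈ 0.046154.
d = −(3/4) ln(1 − 4p/3) = −0.75 ln(1 − 0.061539) = −0.75 ln(0.938461)
  = −0.75 × (-0.063514) = 0.047636 substitutions/site.
Under a molecular clock d = 2μt, so t = d/(2μ) = 0.047636 / (2 × 7.9 × 10^-8) = 0.30 million years.

0.30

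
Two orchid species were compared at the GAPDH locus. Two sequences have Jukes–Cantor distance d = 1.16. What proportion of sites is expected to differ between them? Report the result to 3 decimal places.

p = (3/4)(1 − e^(−4d/3)) = 0.75 × (1 − e^(-1.546667)) = 0.75 × (1 − 0.212957) = 0.590282.

0.590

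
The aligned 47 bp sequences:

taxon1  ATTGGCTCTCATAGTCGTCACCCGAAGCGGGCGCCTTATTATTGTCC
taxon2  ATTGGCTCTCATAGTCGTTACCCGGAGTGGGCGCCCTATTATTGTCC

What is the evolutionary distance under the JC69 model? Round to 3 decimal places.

The sequences differ at 4 of 47 sites (19, 25, 28, 36), so p = 4/47 ≈ 0.085106.
d = −(3/4) ln(1 − 4p/3) = −0.75 ln(1 − 0.113475) = −0.75 ln(0.886525)
  = −0.75 × (-0.120446) = 0.090335 substitutions/site.

0.090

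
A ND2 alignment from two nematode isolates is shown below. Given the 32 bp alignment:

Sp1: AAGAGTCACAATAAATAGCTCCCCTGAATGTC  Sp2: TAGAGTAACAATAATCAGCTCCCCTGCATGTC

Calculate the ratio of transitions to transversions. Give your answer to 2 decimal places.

Transitions are A↔G and C↔T; transversions are all other mismatches.
Transitions: 1. Transversions: 4.
R = 1/4 = 0.25.

0.25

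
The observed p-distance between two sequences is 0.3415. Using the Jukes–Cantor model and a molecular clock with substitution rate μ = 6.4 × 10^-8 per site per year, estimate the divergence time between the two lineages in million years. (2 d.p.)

3.56

d = −(3/4) ln(1 − 4p/3) = −0.75 ln(1 − 0.455333) = −0.75 ln(0.544667)
  = −0.75 × (-0.607581) = 0.455686 substitutions/site.
Under a molecular clock d = 2μt, so t = d/(2μ) = 0.455686 / (2 × 6.4 × 10^-8) = 3.56 million years.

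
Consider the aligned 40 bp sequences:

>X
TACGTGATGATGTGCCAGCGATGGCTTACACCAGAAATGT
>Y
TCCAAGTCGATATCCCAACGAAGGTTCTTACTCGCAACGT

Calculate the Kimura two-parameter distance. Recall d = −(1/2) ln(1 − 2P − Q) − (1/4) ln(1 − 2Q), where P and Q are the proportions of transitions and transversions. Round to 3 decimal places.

Of 40 sites, 9 differences are transitions and 8 are transversions, so P = 9/40 = 0.225 and Q = 8/40 = 0.2.
Under the Kimura two-parameter model, d = −½ ln(1 − 2P − Q) − ¼ ln(1 − 2Q).
1 − 2P − Q = 0.35, giving −½ ln(0.35) = 0.524911.
1 − 2Q = 0.6, giving −¼ ln(0.6) = 0.127706.
d = 0.524911 + 0.127706 = 0.652617.

0.653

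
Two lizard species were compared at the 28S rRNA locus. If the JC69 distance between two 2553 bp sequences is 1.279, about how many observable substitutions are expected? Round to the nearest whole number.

Invert JC69: p = (3/4)(1 − e^(−4d/3)) = 0.75 × (1 − e^(-1.705333)) = 0.75 × (1 − 0.181712) = 0.613716.
Expected differing sites = pL ≈ 0.613716 × 2553 = 1566.816948 ≈ 1567.

1567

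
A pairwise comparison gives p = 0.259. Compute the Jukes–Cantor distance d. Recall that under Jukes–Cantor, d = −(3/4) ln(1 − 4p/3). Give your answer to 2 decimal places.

d = −(3/4) ln(1 − 4p/3) = −0.75 ln(1 − 0.345333) = −0.75 ln(0.654667)
  = −0.75 × (-0.423629) = 0.317722 substitutions/site.

0.32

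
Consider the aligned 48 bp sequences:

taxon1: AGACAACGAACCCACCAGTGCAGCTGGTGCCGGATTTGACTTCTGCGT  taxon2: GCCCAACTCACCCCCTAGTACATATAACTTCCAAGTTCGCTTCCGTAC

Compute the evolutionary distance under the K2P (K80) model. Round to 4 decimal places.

0.8899

Of 48 sites, 13 differences are transitions and 11 are transversions, so P = 13/48 ≈ 0.270833 and Q = 11/48 ≈ 0.229167.
Under the Kimura two-parameter model, d = −½ ln(1 − 2P − Q) − ¼ ln(1 − 2Q).
1 − 2P − Q = 0.229167, giving −½ ln(0.229167) = 0.736652.
1 − 2Q = 0.541666, giving −¼ ln(0.541666) = 0.153276.
d = 0.736652 + 0.153276 = 0.889928.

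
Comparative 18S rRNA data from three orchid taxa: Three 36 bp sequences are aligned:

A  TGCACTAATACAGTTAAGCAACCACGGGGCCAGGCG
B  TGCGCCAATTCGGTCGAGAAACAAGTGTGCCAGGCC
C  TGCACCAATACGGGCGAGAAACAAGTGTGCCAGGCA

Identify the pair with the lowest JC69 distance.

B and C

A–B: 12/36 differ, p = 0.333, d = 0.441.
A–C: 11/36 differ, p = 0.306, d = 0.392.
B–C: 4/36 differ, p = 0.111, d = 0.120.
The smallest distance is between B and C.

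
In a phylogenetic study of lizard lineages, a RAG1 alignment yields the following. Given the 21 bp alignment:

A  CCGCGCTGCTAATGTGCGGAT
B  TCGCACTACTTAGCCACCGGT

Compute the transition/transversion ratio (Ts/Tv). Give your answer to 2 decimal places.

Transitions are A↔G and C↔T; transversions are all other mismatches.
Transitions: 6. Transversions: 4.
R = 6/4 = 1.50.

1.50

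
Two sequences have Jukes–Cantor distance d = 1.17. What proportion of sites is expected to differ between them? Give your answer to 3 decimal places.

p = (3/4)(1 − e^(−4d/3)) = 0.75 × (1 − e^(-1.56)) = 0.75 × (1 − 0.210136) = 0.592398.

0.592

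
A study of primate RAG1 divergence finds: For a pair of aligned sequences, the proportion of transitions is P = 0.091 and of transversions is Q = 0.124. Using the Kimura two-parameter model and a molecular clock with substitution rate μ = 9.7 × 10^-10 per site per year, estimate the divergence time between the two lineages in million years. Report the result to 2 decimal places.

130.87

Under the Kimura two-parameter model, d = −½ ln(1 − 2P − Q) − ¼ ln(1 − 2Q).
1 − 2P − Q = 0.694, giving −½ ln(0.694) = 0.182642.
1 − 2Q = 0.752, giving −¼ ln(0.752) = 0.071255.
d = 0.182642 + 0.071255 = 0.253897.
Under a molecular clock d = 2μt, so t = d/(2μ) = 0.253897 / (2 × 9.7 × 10^-10) = 130.87 million years.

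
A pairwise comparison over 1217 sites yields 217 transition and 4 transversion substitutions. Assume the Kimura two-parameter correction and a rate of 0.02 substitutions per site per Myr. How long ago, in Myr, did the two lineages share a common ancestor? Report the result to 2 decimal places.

P = 217/1217 ≈ 0.178307 and Q = 4/1217 ≈ 0.003287.
Under the Kimura two-parameter model, d = −½ ln(1 − 2P − Q) − ¼ ln(1 − 2Q).
1 − 2P − Q = 0.640099, giving −½ ln(0.640099) = 0.223066.
1 − 2Q = 0.993426, giving −¼ ln(0.993426) = 0.001649.
d = 0.223066 + 0.001649 = 0.224715.
Under a molecular clock d = 2μt, so t = d/(2μ) = 0.224715 / (2 × 0.02) = 5.62 Myr.

5.62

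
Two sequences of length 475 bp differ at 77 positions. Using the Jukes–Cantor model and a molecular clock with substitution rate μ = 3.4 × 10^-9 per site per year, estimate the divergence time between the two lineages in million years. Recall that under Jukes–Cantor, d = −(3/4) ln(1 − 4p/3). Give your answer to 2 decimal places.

26.86

p = 77/475 ≈ 0.162105.
d = −(3/4) ln(1 − 4p/3) = −0.75 ln(1 − 0.21614) = −0.75 ln(0.78386)
  = −0.75 × (-0.243525) = 0.182644 substitutions/site.
Under a molecular clock d = 2μt, so t = d/(2μ) = 0.182644 / (2 × 3.4 × 10^-9) = 26.86 million years.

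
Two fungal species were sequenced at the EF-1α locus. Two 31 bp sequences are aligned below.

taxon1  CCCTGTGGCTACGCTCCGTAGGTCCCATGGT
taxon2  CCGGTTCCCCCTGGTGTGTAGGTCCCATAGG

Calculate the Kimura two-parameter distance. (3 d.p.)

0.615

Of 31 sites, 4 differences are transitions and 9 are transversions, so P = 4/31 ≈ 0.129032 and Q = 9/31 ≈ 0.290323.
Under the Kimura two-parameter model, d = −½ ln(1 − 2P − Q) − ¼ ln(1 − 2Q).
1 − 2P − Q = 0.451613, giving −½ ln(0.451613) = 0.397465.
1 − 2Q = 0.419354, giving −¼ ln(0.419354) = 0.217260.
d = 0.397465 + 0.217260 = 0.614725.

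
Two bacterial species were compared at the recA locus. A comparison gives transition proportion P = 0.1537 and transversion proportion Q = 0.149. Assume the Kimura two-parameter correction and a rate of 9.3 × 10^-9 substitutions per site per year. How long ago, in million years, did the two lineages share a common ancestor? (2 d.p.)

21.14

Under the Kimura two-parameter model, d = −½ ln(1 − 2P − Q) − ¼ ln(1 − 2Q).
1 − 2P − Q = 0.5436, giving −½ ln(0.5436) = 0.304771.
1 − 2Q = 0.702, giving −¼ ln(0.702) = 0.088455.
d = 0.304771 + 0.088455 = 0.393226.
Under a molecular clock d = 2μt, so t = d/(2μ) = 0.393226 / (2 × 9.3 × 10^-9) = 21.14 million years.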